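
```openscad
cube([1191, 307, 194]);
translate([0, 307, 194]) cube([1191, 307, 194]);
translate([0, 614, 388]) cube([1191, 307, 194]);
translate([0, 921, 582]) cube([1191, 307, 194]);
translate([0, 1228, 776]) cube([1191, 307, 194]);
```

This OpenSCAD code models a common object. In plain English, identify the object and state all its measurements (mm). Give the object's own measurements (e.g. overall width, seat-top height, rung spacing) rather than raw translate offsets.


A straight staircase of 5 solid steps. Each step is 1191 mm wide (x), 307 mm deep (y, the going) and 194 mm tall (the rise). The first step rests on the floor; each subsequent step sits one going further in +y and one rise higher in +z, directly behind and above the previous step with no overlap.


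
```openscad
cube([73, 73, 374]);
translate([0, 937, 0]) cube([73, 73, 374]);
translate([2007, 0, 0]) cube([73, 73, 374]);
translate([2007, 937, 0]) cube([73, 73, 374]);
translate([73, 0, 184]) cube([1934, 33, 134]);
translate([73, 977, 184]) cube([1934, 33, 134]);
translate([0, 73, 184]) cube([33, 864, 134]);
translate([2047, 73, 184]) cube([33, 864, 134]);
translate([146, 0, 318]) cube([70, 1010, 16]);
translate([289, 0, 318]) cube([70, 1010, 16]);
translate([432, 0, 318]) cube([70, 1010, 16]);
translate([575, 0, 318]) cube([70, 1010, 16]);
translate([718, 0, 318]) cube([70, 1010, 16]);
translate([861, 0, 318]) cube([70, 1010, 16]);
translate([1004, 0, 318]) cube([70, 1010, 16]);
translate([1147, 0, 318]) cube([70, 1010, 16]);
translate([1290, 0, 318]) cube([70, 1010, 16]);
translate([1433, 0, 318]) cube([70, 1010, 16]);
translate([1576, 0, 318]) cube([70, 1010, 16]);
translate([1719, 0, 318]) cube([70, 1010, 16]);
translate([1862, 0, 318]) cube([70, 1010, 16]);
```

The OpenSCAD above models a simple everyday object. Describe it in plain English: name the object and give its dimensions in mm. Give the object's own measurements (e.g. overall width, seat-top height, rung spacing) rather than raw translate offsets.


A bed frame 2080 mm long (x) by 1010 mm wide (y). Four 73×73 mm corner posts, 374 mm tall, at the corners of the footprint. Four rails of 33 mm thickness and 134 mm height run between adjacent posts with their undersides at z = 184 mm, their outer faces flush with the outside of the frame (the two x-running rails run between the posts' inner faces; the two y-running rails run between the posts' inner faces). 13 slats, each 70 mm wide (x) and 16 mm thick, lie across the top of the two x-running rails, running the full 1010 mm width of the frame in y; along x they sit between the end posts with a 73 mm gap after the −x posts and between neighbouring slats, leaving 75 mm before the +x posts.


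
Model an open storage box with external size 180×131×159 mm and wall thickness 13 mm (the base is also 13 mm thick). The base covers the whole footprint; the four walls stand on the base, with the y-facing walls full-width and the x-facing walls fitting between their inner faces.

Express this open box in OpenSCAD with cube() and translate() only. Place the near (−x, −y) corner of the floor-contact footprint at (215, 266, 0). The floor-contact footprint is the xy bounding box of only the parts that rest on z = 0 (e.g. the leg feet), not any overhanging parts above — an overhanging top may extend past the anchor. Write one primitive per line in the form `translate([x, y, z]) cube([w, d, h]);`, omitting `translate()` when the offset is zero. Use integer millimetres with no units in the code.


translate([215, 266, 0]) cube([180, 131, 13]);
translate([215, 266, 13]) cube([180, 13, 146]);
translate([215, 384, 13]) cube([180, 13, 146]);
translate([215, 279, 13]) cube([13, 105, 146]);
translate([382, 279, 13]) cube([13, 105, 146]);


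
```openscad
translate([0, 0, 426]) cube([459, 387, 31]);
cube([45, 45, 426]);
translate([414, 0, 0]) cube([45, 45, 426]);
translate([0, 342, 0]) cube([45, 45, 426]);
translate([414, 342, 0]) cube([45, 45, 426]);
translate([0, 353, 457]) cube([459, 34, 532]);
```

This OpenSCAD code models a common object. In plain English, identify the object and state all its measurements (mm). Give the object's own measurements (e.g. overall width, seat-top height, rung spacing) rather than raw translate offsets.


A chair. The seat is a 459×387×31 mm slab with its top at z = 457 mm, on four 45×45 mm corner legs (flush with the seat edges, standing on z = 0). A flat backrest 34 mm thick, 532 mm tall, spans the full seat width and rises from the seat top along its +y edge, rear face flush with the rear of the seat.


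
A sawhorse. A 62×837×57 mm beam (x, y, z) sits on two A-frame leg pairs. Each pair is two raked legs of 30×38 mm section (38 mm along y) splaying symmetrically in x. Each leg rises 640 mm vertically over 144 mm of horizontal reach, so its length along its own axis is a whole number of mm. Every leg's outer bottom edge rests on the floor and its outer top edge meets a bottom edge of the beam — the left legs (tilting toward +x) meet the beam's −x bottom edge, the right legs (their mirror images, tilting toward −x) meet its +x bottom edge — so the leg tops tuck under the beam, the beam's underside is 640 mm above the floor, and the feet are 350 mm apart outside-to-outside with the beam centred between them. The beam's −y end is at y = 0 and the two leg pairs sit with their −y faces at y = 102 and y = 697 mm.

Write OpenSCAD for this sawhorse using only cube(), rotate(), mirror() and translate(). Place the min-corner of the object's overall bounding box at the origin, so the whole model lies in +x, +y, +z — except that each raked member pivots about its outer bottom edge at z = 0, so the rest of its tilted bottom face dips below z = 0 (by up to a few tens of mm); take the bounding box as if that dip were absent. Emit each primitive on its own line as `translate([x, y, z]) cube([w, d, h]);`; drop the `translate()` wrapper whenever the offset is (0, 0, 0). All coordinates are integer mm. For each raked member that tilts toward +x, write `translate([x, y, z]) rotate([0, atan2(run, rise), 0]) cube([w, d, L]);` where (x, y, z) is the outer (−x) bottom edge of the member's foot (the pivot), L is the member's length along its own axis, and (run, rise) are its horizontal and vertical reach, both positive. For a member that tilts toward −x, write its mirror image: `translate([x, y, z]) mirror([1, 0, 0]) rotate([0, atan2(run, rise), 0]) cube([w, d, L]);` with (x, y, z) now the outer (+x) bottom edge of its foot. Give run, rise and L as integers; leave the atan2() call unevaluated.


translate([144, 0, 640]) cube([62, 837, 57]);
translate([0, 102, 0]) rotate([0, atan2(144, 640), 0]) cube([30, 38, 656]);
translate([350, 102, 0]) mirror([1, 0, 0]) rotate([0, atan2(144, 640), 0]) cube([30, 38, 656]);
translate([0, 697, 0]) rotate([0, atan2(144, 640), 0]) cube([30, 38, 656]);
translate([350, 697, 0]) mirror([1, 0, 0]) rotate([0, atan2(144, 640), 0]) cube([30, 38, 656]);


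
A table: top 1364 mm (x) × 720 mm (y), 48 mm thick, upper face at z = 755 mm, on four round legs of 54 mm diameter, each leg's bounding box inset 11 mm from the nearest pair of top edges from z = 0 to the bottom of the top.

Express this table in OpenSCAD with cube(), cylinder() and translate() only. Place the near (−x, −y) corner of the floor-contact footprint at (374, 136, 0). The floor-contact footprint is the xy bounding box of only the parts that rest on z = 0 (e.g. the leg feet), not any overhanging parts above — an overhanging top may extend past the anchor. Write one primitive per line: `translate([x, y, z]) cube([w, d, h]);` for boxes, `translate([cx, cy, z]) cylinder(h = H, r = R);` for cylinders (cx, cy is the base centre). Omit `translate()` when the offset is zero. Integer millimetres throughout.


// leg_h = 755 - 48 = 707
translate([363, 125, 707]) cube([1364, 720, 48]);
translate([401, 163, 0]) cylinder(h = 707, r = 27);
translate([1689, 163, 0]) cylinder(h = 707, r = 27);
translate([401, 807, 0]) cylinder(h = 707, r = 27);
translate([1689, 807, 0]) cylinder(h = 707, r = 27);


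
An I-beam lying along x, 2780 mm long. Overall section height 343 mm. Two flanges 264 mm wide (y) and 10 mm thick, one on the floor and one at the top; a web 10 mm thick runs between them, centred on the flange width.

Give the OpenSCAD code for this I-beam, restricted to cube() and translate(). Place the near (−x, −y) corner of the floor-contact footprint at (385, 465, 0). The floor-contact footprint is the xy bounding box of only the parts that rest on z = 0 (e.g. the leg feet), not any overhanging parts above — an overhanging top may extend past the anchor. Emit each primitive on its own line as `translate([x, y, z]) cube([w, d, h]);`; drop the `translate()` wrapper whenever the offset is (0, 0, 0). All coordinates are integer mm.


translate([385, 465, 0]) cube([2780, 264, 10]);
translate([385, 592, 10]) cube([2780, 10, 323]);
translate([385, 465, 333]) cube([2780, 264, 10]);


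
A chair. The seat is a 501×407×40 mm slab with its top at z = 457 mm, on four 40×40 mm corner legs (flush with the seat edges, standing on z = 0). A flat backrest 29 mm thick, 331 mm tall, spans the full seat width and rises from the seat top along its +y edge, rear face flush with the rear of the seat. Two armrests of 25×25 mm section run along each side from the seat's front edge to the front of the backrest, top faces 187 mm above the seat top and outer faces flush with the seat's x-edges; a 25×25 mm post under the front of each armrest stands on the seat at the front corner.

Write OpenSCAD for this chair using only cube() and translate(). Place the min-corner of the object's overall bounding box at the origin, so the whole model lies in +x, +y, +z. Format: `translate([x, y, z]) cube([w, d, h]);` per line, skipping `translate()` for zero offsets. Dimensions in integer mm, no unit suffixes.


translate([0, 0, 417]) cube([501, 407, 40]);
cube([40, 40, 417]);
translate([461, 0, 0]) cube([40, 40, 417]);
translate([0, 367, 0]) cube([40, 40, 417]);
translate([461, 367, 0]) cube([40, 40, 417]);
translate([0, 378, 457]) cube([501, 29, 331]);
translate([0, 0, 619]) cube([25, 378, 25]);
translate([476, 0, 619]) cube([25, 378, 25]);
translate([0, 0, 457]) cube([25, 25, 162]);
translate([476, 0, 457]) cube([25, 25, 162]);


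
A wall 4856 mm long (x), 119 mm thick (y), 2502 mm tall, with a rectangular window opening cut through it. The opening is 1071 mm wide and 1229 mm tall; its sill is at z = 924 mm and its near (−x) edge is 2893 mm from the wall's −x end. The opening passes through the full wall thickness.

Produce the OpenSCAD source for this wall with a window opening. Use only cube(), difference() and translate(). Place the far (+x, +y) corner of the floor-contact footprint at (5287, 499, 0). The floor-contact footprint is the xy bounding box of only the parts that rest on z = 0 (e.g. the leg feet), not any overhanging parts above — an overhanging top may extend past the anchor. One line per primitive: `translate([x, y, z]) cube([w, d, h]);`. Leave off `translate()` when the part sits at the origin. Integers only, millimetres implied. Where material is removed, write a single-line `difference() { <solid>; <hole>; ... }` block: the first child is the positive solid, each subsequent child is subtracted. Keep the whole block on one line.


difference() { translate([431, 380, 0]) cube([4856, 119, 2502]); translate([3324, 380, 924]) cube([1071, 119, 1229]); }


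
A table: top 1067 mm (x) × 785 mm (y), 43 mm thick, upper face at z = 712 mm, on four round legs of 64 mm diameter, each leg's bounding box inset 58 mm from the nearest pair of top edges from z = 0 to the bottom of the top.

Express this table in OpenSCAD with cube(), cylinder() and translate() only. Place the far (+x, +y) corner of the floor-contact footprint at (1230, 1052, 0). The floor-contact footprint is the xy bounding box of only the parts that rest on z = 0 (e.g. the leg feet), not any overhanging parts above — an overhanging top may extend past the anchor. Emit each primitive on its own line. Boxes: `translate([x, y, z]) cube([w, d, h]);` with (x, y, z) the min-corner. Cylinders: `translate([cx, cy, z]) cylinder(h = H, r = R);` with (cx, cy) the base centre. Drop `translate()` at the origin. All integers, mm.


translate([221, 325, 669]) cube([1067, 785, 43]);
translate([311, 415, 0]) cylinder(h = 669, r = 32);
translate([1198, 415, 0]) cylinder(h = 669, r = 32);
translate([311, 1020, 0]) cylinder(h = 669, r = 32);
translate([1198, 1020, 0]) cylinder(h = 669, r = 32);


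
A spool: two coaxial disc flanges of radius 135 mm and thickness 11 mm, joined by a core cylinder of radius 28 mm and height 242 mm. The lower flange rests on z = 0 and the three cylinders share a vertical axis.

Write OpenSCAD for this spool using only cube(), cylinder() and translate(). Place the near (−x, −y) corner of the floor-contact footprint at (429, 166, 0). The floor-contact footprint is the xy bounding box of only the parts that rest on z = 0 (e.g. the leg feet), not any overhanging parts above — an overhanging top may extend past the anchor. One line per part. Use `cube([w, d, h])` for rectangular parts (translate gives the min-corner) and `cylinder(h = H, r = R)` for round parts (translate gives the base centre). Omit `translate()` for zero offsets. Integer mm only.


translate([564, 301, 0]) cylinder(h = 11, r = 135);
translate([564, 301, 11]) cylinder(h = 242, r = 28);
translate([564, 301, 253]) cylinder(h = 11, r = 135);


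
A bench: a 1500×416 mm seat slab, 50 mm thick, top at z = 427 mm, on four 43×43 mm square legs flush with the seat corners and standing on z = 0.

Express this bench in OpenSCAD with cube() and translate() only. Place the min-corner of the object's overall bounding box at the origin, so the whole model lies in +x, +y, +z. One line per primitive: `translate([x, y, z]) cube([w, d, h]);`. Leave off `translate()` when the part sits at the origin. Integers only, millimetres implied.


// leg_h = 427 − 50 = 377
translate([0, 0, 377]) cube([1500, 416, 50]);
cube([43, 43, 377]);
translate([0, 373, 0]) cube([43, 43, 377]);
translate([1457, 0, 0]) cube([43, 43, 377]);
translate([1457, 373, 0]) cube([43, 43, 377]);


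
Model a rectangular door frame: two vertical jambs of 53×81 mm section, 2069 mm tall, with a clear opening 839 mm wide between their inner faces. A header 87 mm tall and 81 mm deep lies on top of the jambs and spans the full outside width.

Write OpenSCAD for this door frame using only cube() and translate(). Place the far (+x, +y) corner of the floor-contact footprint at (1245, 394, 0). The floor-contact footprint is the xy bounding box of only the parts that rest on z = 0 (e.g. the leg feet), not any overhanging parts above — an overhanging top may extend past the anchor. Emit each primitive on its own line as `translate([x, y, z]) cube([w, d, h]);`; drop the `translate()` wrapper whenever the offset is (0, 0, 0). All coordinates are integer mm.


translate([300, 313, 0]) cube([53, 81, 2069]);
translate([1192, 313, 0]) cube([53, 81, 2069]);
translate([300, 313, 2069]) cube([945, 81, 87]);


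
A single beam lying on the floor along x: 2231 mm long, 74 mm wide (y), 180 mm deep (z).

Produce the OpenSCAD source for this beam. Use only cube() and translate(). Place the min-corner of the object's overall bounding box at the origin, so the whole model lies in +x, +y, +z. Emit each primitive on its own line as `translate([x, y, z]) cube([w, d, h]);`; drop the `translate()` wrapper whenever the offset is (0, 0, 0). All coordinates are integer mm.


cube([2231, 74, 180]);


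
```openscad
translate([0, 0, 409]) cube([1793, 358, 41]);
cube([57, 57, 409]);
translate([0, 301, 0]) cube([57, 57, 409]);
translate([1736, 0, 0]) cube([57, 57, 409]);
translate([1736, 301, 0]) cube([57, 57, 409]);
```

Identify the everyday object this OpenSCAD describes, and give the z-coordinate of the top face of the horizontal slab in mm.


A bench. The seat-top height is 450 mm.

A long slab on four corner posts — a bench. The slab sits at z = 409 with thickness 41, so the top is 409 + 41 = 450 mm.


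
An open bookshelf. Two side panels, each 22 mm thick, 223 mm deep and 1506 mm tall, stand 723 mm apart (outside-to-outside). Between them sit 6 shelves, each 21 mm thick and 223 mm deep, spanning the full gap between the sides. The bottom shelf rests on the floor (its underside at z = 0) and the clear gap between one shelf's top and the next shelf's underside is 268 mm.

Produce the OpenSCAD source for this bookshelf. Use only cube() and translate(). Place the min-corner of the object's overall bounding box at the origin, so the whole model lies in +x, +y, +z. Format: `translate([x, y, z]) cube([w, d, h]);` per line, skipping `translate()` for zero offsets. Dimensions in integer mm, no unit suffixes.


cube([22, 223, 1506]);
translate([701, 0, 0]) cube([22, 223, 1506]);
translate([22, 0, 0]) cube([679, 223, 21]);
translate([22, 0, 289]) cube([679, 223, 21]);
translate([22, 0, 578]) cube([679, 223, 21]);
translate([22, 0, 867]) cube([679, 223, 21]);
translate([22, 0, 1156]) cube([679, 223, 21]);
translate([22, 0, 1445]) cube([679, 223, 21]);


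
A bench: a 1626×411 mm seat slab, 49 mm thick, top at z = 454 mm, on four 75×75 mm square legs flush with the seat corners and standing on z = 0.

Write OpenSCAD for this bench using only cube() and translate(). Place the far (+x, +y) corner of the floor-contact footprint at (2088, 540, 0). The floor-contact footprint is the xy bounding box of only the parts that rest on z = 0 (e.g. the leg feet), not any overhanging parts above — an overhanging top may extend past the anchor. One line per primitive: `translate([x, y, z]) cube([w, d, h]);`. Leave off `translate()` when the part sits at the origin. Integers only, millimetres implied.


translate([462, 129, 405]) cube([1626, 411, 49]);
translate([462, 129, 0]) cube([75, 75, 405]);
translate([462, 465, 0]) cube([75, 75, 405]);
translate([2013, 129, 0]) cube([75, 75, 405]);
translate([2013, 465, 0]) cube([75, 75, 405]);


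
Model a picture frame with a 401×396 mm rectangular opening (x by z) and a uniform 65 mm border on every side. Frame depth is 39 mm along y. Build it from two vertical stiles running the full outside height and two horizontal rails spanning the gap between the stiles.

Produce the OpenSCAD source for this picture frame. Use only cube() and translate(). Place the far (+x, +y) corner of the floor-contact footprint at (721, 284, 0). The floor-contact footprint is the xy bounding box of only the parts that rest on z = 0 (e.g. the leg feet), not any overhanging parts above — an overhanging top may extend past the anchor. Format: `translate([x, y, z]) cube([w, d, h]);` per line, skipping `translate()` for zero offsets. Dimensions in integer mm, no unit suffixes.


translate([190, 245, 0]) cube([65, 39, 526]);
translate([656, 245, 0]) cube([65, 39, 526]);
translate([255, 245, 0]) cube([401, 39, 65]);
translate([255, 245, 461]) cube([401, 39, 65]);


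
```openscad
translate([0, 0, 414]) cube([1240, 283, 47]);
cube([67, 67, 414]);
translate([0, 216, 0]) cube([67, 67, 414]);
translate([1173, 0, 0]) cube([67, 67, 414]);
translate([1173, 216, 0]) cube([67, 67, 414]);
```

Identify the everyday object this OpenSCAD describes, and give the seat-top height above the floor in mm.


A bench. The seat-top height is 461 mm.

A long slab on four corner posts — a bench. The slab sits at z = 414 with thickness 47, so the top is 414 + 47 = 461 mm.


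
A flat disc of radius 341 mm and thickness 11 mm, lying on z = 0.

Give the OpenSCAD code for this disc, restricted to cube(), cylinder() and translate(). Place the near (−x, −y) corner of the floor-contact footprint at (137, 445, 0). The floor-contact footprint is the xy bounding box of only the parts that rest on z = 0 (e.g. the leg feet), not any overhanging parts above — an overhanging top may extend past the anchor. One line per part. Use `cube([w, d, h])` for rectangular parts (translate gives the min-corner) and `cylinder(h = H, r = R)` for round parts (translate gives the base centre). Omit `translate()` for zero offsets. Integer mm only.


translate([478, 786, 0]) cylinder(h = 11, r = 341);


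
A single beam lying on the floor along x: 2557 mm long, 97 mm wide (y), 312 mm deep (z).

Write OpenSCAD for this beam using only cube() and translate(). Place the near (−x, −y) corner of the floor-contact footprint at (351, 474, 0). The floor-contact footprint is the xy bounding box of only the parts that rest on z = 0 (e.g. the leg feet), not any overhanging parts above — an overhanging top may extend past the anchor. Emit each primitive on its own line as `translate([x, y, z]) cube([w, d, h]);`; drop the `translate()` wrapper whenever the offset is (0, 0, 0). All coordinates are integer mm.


translate([351, 474, 0]) cube([2557, 97, 312]);


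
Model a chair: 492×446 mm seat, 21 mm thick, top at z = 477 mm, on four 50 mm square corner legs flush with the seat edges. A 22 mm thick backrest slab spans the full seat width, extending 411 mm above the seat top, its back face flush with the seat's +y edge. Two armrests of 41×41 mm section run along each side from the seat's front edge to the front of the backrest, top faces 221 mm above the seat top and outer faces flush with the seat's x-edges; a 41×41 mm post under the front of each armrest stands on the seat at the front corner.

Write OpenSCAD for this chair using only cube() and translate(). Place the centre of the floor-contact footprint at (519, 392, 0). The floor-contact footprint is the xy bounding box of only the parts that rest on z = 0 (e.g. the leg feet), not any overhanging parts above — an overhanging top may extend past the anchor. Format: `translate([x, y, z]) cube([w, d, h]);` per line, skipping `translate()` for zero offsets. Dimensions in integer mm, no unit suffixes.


// leg_h = 477 - 21 = 456
// arm post h = 221 - 41 = 180
translate([273, 169, 456]) cube([492, 446, 21]);
translate([273, 169, 0]) cube([50, 50, 456]);
translate([715, 169, 0]) cube([50, 50, 456]);
translate([273, 565, 0]) cube([50, 50, 456]);
translate([715, 565, 0]) cube([50, 50, 456]);
translate([273, 593, 477]) cube([492, 22, 411]);
translate([273, 169, 657]) cube([41, 424, 41]);
translate([724, 169, 657]) cube([41, 424, 41]);
translate([273, 169, 477]) cube([41, 41, 180]);
translate([724, 169, 477]) cube([41, 41, 180]);


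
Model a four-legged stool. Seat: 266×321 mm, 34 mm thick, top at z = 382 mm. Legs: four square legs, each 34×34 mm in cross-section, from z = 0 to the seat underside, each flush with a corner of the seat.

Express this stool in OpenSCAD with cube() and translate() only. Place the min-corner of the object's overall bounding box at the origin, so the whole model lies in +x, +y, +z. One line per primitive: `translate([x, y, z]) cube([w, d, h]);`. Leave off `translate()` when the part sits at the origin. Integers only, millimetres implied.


// leg_h = 382 - 34 = 348
translate([0, 0, 348]) cube([266, 321, 34]);
cube([34, 34, 348]);
translate([232, 0, 0]) cube([34, 34, 348]);
translate([0, 287, 0]) cube([34, 34, 348]);
translate([232, 287, 0]) cube([34, 34, 348]);


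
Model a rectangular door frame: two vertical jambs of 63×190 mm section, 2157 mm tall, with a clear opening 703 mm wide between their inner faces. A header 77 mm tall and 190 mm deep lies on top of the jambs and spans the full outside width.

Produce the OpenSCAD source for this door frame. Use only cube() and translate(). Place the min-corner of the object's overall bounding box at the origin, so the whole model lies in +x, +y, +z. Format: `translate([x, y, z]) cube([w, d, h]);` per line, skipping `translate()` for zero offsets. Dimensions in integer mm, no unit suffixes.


cube([63, 190, 2157]);
translate([766, 0, 0]) cube([63, 190, 2157]);
translate([0, 0, 2157]) cube([829, 190, 77]);


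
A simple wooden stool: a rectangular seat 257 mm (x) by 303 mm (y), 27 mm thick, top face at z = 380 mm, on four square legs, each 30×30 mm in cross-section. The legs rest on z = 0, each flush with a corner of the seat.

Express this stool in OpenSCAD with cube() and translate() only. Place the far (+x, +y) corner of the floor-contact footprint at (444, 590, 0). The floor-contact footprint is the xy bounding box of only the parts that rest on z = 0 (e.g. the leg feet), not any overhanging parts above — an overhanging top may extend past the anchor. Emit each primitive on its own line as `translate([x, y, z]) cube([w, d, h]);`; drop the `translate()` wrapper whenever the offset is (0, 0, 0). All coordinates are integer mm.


// leg_h = 380 - 27 = 353
translate([187, 287, 353]) cube([257, 303, 27]);
translate([187, 287, 0]) cube([30, 30, 353]);
translate([414, 287, 0]) cube([30, 30, 353]);
translate([187, 560, 0]) cube([30, 30, 353]);
translate([414, 560, 0]) cube([30, 30, 353]);


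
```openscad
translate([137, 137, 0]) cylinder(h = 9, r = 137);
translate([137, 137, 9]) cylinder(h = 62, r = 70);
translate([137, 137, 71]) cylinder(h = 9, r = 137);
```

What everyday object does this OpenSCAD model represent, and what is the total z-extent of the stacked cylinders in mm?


A spool. The overall height is 80 mm.

Three coaxial cylinders, large–small–large — a spool. Two 9 mm flanges and a 62 mm core give 9 + 62 + 9 = 80 mm.


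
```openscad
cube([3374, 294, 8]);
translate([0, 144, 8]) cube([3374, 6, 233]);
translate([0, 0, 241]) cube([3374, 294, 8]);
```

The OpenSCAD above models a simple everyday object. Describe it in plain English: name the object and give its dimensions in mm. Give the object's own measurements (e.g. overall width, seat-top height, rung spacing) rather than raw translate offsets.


An I-beam lying along x, 3374 mm long. Overall section height 249 mm. Two flanges 294 mm wide (y) and 8 mm thick, one on the floor and one at the top; a web 6 mm thick runs between them, centred on the flange width.


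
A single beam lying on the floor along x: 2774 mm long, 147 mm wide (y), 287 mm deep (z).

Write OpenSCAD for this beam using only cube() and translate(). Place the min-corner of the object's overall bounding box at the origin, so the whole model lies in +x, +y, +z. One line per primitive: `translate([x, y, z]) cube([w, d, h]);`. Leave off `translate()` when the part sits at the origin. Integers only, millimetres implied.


cube([2774, 147, 287]);


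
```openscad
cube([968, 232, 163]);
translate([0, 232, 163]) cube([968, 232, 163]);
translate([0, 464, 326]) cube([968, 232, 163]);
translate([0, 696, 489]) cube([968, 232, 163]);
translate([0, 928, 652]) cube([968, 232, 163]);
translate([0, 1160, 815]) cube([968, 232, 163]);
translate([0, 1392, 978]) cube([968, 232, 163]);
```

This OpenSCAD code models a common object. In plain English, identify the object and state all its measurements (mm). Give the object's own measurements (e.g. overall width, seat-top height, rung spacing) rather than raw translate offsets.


A straight staircase of 7 solid steps. Each step is 968 mm wide (x), 232 mm deep (y, the going) and 163 mm tall (the rise). The first step rests on the floor; each subsequent step sits one going further in +y and one rise higher in +z, directly behind and above the previous step with no overlap.


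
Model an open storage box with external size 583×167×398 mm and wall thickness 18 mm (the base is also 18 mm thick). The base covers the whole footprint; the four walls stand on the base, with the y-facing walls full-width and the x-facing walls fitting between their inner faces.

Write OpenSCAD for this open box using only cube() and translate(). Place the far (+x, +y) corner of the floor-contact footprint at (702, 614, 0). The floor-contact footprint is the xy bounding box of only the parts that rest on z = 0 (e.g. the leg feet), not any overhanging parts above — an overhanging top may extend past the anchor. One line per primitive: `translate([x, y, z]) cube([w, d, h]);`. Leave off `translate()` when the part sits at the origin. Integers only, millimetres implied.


translate([119, 447, 0]) cube([583, 167, 18]);
translate([119, 447, 18]) cube([583, 18, 380]);
translate([119, 596, 18]) cube([583, 18, 380]);
translate([119, 465, 18]) cube([18, 131, 380]);
translate([684, 465, 18]) cube([18, 131, 380]);


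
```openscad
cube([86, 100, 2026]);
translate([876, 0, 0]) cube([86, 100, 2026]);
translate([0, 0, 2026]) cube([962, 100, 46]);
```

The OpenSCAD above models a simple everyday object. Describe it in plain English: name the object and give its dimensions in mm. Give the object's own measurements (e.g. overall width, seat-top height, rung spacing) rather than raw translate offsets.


A door frame. The clear opening is 790 mm wide and 2026 mm high. Two 86 mm wide jambs, 100 mm deep, stand either side of the opening from the floor to the top of the opening. A 46 mm thick head sits across the top of both jambs, spanning the full outside width of the frame.


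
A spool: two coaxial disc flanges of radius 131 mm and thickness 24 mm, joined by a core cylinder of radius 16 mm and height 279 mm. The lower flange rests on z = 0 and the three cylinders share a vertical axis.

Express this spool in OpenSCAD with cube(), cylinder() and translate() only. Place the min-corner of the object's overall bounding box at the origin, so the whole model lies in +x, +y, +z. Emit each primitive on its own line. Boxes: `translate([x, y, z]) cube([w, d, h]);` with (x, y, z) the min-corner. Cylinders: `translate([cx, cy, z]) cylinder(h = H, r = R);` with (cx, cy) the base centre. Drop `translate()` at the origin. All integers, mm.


translate([131, 131, 0]) cylinder(h = 24, r = 131);
translate([131, 131, 24]) cylinder(h = 279, r = 16);
translate([131, 131, 303]) cylinder(h = 24, r = 131);


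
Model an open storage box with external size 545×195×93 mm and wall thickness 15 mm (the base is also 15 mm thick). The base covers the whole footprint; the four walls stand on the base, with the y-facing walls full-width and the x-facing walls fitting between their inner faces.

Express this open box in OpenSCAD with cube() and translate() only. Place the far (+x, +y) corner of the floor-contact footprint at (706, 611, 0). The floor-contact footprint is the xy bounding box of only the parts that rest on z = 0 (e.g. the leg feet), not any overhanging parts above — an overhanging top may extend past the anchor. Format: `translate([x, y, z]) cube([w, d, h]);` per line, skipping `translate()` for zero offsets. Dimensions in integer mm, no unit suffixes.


translate([161, 416, 0]) cube([545, 195, 15]);
translate([161, 416, 15]) cube([545, 15, 78]);
translate([161, 596, 15]) cube([545, 15, 78]);
translate([161, 431, 15]) cube([15, 165, 78]);
translate([691, 431, 15]) cube([15, 165, 78]);


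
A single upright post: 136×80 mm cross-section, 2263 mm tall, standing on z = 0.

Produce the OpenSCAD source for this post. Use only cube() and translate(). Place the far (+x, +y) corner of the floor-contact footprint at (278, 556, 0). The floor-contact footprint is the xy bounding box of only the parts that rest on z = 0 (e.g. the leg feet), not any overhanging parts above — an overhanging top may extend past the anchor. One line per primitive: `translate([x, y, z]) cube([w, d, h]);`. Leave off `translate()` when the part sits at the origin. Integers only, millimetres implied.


translate([142, 476, 0]) cube([136, 80, 2263]);


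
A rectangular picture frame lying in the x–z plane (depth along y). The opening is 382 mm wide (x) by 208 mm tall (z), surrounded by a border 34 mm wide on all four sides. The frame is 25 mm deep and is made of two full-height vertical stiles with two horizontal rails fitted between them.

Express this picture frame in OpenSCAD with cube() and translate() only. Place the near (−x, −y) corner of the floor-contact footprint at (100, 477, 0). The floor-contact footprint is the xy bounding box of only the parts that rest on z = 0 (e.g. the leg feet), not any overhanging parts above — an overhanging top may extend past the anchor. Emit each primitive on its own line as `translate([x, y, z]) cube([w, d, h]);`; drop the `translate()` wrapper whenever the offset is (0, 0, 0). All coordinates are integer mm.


translate([100, 477, 0]) cube([34, 25, 276]);
translate([516, 477, 0]) cube([34, 25, 276]);
translate([134, 477, 0]) cube([382, 25, 34]);
translate([134, 477, 242]) cube([382, 25, 34]);


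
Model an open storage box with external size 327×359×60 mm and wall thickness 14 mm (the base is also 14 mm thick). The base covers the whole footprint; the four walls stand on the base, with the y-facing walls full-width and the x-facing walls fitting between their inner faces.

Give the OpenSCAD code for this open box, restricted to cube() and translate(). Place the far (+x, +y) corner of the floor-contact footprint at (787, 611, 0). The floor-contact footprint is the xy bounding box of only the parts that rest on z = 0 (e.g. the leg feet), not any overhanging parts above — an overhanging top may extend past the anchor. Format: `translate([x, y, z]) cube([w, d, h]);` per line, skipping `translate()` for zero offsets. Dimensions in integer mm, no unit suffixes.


translate([460, 252, 0]) cube([327, 359, 14]);
translate([460, 252, 14]) cube([327, 14, 46]);
translate([460, 597, 14]) cube([327, 14, 46]);
translate([460, 266, 14]) cube([14, 331, 46]);
translate([773, 266, 14]) cube([14, 331, 46]);


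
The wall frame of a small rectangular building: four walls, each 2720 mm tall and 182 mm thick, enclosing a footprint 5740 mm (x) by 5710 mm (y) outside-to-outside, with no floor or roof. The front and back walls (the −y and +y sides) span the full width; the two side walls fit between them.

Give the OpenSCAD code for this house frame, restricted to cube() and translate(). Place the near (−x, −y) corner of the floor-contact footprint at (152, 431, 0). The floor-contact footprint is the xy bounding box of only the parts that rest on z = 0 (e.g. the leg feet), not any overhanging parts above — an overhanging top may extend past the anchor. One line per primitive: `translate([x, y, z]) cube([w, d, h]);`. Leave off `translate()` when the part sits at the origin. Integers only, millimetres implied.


translate([152, 431, 0]) cube([5740, 182, 2720]);
translate([152, 5959, 0]) cube([5740, 182, 2720]);
translate([152, 613, 0]) cube([182, 5346, 2720]);
translate([5710, 613, 0]) cube([182, 5346, 2720]);


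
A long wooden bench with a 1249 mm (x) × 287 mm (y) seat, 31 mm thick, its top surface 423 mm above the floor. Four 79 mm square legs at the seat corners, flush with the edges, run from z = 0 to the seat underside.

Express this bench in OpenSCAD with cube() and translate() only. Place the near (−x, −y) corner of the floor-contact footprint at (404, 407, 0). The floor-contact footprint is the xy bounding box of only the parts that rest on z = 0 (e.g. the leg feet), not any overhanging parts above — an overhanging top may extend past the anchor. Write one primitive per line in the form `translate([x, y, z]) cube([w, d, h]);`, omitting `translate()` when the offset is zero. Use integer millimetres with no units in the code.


// leg_h = 423 − 31 = 392
translate([404, 407, 392]) cube([1249, 287, 31]);
translate([404, 407, 0]) cube([79, 79, 392]);
translate([404, 615, 0]) cube([79, 79, 392]);
translate([1574, 407, 0]) cube([79, 79, 392]);
translate([1574, 615, 0]) cube([79, 79, 392]);


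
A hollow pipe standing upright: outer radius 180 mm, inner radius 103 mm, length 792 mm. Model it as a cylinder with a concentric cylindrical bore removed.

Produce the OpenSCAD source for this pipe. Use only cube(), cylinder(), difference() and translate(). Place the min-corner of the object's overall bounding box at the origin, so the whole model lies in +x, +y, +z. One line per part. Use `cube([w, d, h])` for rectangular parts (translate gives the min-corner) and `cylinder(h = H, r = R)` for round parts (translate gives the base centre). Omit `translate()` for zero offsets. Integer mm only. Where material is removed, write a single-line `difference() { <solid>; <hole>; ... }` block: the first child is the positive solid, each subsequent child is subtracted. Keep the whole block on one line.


difference() { translate([180, 180, 0]) cylinder(h = 792, r = 180); translate([180, 180, 0]) cylinder(h = 792, r = 103); }


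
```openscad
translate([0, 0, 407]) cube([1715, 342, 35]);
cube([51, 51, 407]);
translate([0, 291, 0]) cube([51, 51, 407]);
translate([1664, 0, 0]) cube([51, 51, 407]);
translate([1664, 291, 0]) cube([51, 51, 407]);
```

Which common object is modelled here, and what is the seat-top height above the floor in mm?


A bench. The seat-top height is 442 mm.

A long slab on four corner posts — a bench. The slab sits at z = 407 with thickness 35, so the top is 407 + 35 = 442 mm.


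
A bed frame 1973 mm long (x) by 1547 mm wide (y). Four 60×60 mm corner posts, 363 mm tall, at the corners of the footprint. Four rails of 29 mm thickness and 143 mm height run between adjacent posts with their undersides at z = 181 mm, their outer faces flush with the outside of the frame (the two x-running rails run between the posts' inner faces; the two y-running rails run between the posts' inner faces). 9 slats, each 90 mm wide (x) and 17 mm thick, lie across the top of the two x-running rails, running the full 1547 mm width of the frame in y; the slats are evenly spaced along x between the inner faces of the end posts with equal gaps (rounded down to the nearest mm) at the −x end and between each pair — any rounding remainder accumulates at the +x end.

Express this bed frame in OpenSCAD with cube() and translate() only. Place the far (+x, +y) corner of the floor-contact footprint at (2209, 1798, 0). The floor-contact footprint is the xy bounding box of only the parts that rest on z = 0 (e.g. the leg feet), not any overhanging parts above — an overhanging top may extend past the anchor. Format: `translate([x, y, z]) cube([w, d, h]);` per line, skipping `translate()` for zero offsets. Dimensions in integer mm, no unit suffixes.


// slat z = rail_z + rail_h = 181 + 143 = 324
// slat gap = ⌊(1853 − 9·90) / 10⌋ = 104
translate([236, 251, 0]) cube([60, 60, 363]);
translate([236, 1738, 0]) cube([60, 60, 363]);
translate([2149, 251, 0]) cube([60, 60, 363]);
translate([2149, 1738, 0]) cube([60, 60, 363]);
translate([296, 251, 181]) cube([1853, 29, 143]);
translate([296, 1769, 181]) cube([1853, 29, 143]);
translate([236, 311, 181]) cube([29, 1427, 143]);
translate([2180, 311, 181]) cube([29, 1427, 143]);
translate([400, 251, 324]) cube([90, 1547, 17]);
translate([594, 251, 324]) cube([90, 1547, 17]);
translate([788, 251, 324]) cube([90, 1547, 17]);
translate([982, 251, 324]) cube([90, 1547, 17]);
translate([1176, 251, 324]) cube([90, 1547, 17]);
translate([1370, 251, 324]) cube([90, 1547, 17]);
translate([1564, 251, 324]) cube([90, 1547, 17]);
translate([1758, 251, 324]) cube([90, 1547, 17]);
translate([1952, 251, 324]) cube([90, 1547, 17]);


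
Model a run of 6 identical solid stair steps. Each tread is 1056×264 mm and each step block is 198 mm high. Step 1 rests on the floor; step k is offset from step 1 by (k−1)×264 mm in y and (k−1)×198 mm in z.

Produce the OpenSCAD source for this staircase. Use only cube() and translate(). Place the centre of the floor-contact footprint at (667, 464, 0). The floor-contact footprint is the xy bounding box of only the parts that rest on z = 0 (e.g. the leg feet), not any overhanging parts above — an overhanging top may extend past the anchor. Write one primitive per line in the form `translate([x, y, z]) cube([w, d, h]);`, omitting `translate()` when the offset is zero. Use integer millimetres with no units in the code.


translate([139, 332, 0]) cube([1056, 264, 198]);
translate([139, 596, 198]) cube([1056, 264, 198]);
translate([139, 860, 396]) cube([1056, 264, 198]);
translate([139, 1124, 594]) cube([1056, 264, 198]);
translate([139, 1388, 792]) cube([1056, 264, 198]);
translate([139, 1652, 990]) cube([1056, 264, 198]);


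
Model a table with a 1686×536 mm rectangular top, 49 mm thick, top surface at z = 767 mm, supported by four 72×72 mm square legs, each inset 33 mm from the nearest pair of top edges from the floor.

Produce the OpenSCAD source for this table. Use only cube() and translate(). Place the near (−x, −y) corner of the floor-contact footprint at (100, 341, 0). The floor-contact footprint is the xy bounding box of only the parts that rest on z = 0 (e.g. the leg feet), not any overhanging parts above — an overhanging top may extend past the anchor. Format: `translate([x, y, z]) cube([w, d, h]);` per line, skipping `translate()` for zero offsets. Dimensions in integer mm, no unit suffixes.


translate([67, 308, 718]) cube([1686, 536, 49]);
translate([100, 341, 0]) cube([72, 72, 718]);
translate([1648, 341, 0]) cube([72, 72, 718]);
translate([100, 739, 0]) cube([72, 72, 718]);
translate([1648, 739, 0]) cube([72, 72, 718]);
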